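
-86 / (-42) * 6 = 86 / 7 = 12.29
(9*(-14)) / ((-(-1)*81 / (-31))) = 434 / 9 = 48.22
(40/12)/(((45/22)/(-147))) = -2156/9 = -239.56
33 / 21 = 11 / 7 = 1.57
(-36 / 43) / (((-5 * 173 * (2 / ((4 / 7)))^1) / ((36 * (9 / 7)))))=23328 / 1822555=0.01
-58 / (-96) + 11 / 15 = 107 / 80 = 1.34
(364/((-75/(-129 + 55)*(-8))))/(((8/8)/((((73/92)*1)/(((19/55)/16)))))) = -10814804/6555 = -1649.86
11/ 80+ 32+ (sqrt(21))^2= 4251/ 80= 53.14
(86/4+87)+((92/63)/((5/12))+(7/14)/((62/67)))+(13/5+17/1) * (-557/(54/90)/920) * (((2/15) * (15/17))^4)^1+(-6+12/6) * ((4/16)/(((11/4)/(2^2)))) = 6112508115233/55024637052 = 111.09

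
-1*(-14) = 14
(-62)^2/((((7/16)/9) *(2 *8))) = 34596/7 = 4942.29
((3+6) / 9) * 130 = 130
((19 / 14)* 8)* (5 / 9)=380 / 63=6.03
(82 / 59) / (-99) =-82 / 5841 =-0.01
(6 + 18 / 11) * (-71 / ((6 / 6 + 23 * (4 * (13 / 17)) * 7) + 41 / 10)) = -1013880 / 930457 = -1.09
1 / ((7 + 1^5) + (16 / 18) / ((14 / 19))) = 63 / 580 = 0.11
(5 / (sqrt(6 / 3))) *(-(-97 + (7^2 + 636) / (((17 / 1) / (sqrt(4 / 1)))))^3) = 108588195 *sqrt(2) / 9826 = 15628.63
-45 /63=-5 /7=-0.71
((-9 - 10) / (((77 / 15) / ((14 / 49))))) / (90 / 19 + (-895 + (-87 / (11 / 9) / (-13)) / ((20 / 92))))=351975 / 287925323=0.00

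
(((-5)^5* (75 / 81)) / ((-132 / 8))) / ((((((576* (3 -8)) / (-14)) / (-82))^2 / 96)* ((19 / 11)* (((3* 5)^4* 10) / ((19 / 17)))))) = 82369 / 24091992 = 0.00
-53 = -53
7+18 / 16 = 65 / 8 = 8.12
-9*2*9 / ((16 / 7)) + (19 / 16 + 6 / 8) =-68.94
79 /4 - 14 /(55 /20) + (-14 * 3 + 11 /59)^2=270033161 /153164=1763.03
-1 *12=-12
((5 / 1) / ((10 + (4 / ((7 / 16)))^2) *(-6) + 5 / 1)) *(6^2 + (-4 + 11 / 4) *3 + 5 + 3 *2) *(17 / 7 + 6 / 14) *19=-575225 / 27271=-21.09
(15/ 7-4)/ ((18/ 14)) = -13/ 9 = -1.44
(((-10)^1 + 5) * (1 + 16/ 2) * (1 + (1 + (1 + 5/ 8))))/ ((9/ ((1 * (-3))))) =435/ 8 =54.38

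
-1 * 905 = -905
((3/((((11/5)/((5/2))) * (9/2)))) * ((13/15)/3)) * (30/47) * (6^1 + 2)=5200/4653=1.12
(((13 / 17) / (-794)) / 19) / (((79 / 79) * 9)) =-13 / 2308158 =-0.00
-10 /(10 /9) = -9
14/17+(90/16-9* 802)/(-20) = 361.44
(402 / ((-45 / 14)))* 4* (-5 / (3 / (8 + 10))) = 15008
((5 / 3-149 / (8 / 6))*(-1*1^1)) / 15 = 1321 / 180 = 7.34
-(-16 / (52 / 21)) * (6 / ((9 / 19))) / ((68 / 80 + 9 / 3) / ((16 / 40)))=1216 / 143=8.50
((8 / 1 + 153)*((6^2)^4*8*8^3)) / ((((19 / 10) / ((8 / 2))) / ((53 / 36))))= 65227267768320 / 19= 3433014093069.47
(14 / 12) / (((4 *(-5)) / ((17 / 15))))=-0.07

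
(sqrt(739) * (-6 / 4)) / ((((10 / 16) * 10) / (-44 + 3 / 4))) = 519 * sqrt(739) / 50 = 282.18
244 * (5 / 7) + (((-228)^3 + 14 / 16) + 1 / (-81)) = -53761474199 / 4536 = -11852176.85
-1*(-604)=604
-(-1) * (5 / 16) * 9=45 / 16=2.81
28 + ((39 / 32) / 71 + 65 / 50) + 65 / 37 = 13060991 / 420320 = 31.07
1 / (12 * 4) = 1 / 48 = 0.02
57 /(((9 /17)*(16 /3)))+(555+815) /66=21619 /528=40.95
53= 53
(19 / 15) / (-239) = -19 / 3585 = -0.01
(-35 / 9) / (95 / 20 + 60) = -20 / 333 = -0.06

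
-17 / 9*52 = -884 / 9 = -98.22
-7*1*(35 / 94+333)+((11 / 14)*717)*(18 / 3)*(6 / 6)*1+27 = 706387 / 658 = 1073.54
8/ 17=0.47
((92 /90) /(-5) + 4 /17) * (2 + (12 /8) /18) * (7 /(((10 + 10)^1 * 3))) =413 /55080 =0.01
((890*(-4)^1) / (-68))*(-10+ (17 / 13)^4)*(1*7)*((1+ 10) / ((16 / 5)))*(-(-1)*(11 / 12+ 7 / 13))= -2619799276325 / 201983392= -12970.37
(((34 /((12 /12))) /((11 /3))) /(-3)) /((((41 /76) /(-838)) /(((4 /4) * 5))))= 10826960 /451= 24006.56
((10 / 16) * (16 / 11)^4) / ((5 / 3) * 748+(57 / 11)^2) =122880 / 55936727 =0.00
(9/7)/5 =9/35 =0.26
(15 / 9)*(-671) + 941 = -532 / 3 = -177.33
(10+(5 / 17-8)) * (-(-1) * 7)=273 / 17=16.06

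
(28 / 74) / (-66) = -0.01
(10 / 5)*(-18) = -36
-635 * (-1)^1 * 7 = 4445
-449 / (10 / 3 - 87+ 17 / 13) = 17511 / 3212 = 5.45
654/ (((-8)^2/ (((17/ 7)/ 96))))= 1853/ 7168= 0.26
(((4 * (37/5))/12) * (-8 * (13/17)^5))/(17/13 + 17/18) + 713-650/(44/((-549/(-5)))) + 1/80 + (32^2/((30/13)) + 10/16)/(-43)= -78288409709186689/84943001819280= -921.66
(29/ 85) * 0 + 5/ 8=5/ 8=0.62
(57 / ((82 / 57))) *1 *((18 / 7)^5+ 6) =3233421045 / 689087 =4692.33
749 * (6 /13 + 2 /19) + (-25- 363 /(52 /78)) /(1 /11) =-2884943 /494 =-5839.97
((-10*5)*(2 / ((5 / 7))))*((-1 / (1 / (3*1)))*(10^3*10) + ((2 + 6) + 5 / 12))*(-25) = -314911625 / 3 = -104970541.67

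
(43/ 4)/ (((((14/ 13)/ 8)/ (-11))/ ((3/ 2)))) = -18447/ 14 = -1317.64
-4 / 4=-1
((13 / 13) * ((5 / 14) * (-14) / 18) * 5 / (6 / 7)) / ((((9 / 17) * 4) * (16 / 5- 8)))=14875 / 93312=0.16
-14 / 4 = -7 / 2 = -3.50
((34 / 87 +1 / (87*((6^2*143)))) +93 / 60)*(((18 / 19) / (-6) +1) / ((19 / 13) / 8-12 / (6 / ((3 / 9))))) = -139078528 / 41184495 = -3.38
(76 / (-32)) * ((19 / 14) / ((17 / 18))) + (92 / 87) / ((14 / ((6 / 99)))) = -9315367 / 2733192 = -3.41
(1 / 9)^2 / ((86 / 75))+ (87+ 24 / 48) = 101600 / 1161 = 87.51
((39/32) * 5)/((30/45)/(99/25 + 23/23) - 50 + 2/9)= -54405/443216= -0.12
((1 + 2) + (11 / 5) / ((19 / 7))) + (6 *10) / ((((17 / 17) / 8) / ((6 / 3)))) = 91562 / 95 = 963.81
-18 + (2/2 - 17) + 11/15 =-499/15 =-33.27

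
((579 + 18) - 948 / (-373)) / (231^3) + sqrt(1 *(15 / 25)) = 10649 / 218940183 + sqrt(15) / 5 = 0.77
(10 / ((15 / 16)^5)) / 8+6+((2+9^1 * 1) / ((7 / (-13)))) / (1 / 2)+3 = -32033117 / 1063125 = -30.13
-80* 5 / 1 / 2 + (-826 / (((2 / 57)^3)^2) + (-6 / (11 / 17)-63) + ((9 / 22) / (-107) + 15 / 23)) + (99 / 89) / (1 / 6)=-34126636882096234123 / 77098208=-442638522572.36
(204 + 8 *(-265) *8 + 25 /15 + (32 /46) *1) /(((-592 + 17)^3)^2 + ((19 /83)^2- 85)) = -0.00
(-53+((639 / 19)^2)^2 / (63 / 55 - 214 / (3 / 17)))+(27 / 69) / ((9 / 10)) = -1108.55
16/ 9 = 1.78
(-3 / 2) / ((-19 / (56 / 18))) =14 / 57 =0.25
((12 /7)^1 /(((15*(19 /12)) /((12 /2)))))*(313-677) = -14976 /95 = -157.64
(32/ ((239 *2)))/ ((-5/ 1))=-16/ 1195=-0.01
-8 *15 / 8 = -15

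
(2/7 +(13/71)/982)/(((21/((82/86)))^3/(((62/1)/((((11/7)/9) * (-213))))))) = -630282545/14127708655053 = -0.00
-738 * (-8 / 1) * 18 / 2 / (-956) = -13284 / 239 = -55.58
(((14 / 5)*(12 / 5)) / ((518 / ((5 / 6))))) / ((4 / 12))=0.03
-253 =-253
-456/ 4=-114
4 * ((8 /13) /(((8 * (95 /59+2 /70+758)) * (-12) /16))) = -16520 /30588753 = -0.00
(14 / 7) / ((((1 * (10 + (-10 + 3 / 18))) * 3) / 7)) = 28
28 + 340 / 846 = 12014 / 423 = 28.40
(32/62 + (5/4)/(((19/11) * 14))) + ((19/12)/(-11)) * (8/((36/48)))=-3159397/3265416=-0.97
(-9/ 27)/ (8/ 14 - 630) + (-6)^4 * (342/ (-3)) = -147744.00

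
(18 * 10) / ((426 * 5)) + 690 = 48996 / 71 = 690.08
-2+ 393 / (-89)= -6.42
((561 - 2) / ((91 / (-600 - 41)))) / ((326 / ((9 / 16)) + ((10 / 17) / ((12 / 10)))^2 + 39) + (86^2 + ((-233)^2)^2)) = -7965707 / 5962395052915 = -0.00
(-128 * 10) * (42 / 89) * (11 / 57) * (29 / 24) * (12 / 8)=-357280 / 1691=-211.28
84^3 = 592704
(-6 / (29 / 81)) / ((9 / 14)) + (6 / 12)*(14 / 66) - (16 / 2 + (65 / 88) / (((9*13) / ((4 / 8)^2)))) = -3120385 / 91872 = -33.96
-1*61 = -61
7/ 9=0.78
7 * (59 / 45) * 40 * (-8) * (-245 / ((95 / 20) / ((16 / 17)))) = 414453760 / 2907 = 142570.95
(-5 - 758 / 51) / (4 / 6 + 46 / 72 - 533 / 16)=48624 / 78353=0.62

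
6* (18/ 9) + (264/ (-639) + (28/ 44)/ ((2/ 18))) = 40567/ 2343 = 17.31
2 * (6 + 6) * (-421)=-10104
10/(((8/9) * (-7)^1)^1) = -45/28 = -1.61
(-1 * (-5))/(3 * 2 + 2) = 5/8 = 0.62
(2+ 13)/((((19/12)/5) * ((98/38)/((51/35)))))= 9180/343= 26.76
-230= -230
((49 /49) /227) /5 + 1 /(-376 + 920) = 1679 /617440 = 0.00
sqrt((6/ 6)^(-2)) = 1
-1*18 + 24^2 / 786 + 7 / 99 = -223021 / 12969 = -17.20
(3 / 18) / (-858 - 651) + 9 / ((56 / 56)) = 81485 / 9054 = 9.00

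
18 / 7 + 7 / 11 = 247 / 77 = 3.21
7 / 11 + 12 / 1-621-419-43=-11774 / 11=-1070.36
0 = 0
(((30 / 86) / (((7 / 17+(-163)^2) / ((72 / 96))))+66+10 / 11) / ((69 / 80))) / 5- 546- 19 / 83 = -10822517174437 / 20392380888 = -530.71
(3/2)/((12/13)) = 13/8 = 1.62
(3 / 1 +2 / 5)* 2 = 6.80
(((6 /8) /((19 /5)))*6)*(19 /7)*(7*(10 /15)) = 15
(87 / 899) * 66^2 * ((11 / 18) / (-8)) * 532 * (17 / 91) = -1289739 / 403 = -3200.34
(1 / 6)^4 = 1 / 1296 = 0.00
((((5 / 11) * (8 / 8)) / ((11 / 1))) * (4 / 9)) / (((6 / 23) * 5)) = 0.01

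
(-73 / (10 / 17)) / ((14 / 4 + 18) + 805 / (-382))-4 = -385191 / 37040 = -10.40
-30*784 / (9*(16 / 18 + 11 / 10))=-235200 / 179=-1313.97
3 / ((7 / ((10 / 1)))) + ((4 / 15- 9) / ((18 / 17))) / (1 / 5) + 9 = -10567 / 378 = -27.96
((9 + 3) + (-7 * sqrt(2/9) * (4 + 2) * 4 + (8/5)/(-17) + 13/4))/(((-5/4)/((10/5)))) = -10306/425 + 448 * sqrt(2)/5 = 102.46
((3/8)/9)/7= 1/168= 0.01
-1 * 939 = -939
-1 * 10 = -10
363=363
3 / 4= 0.75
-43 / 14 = -3.07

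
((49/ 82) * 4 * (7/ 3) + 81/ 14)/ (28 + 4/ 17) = 332639/ 826560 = 0.40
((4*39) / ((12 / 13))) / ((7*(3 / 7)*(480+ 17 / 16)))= 2704 / 23091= 0.12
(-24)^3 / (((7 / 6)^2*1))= -497664 / 49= -10156.41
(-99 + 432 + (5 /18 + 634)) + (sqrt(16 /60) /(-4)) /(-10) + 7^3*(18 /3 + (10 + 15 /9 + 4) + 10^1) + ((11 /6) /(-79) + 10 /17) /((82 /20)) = sqrt(15) /300 + 11724205613 /991134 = 11829.10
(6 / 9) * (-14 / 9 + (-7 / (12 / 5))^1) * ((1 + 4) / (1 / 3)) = -805 / 18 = -44.72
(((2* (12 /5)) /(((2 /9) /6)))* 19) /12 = 1026 /5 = 205.20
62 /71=0.87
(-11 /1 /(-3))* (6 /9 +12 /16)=187 /36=5.19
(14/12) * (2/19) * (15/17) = 35/323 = 0.11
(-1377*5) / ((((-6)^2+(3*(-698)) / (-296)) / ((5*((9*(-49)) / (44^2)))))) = 440559 / 2420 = 182.05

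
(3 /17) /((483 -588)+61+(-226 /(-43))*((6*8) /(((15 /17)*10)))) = -3225 /281588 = -0.01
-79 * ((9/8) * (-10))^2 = -159975/16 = -9998.44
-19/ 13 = -1.46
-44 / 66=-2 / 3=-0.67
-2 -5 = -7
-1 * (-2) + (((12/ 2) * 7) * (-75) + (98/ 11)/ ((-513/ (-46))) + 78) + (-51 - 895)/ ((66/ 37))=-20312173/ 5643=-3599.53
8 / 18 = 4 / 9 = 0.44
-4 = -4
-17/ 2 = -8.50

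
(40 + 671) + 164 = 875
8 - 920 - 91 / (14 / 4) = -938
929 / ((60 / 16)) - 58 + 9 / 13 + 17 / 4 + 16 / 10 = 196.28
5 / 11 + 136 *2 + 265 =5912 / 11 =537.45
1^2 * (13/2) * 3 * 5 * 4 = 390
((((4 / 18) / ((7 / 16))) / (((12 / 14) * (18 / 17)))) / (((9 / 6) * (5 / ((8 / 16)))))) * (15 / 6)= 68 / 729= 0.09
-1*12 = -12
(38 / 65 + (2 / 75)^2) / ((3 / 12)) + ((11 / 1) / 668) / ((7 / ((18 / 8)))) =3209513807 / 1367730000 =2.35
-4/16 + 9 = 35/4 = 8.75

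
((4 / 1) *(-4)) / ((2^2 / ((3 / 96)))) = -1 / 8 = -0.12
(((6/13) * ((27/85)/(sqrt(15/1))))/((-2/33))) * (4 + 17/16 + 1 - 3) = -43659 * sqrt(15)/88400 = -1.91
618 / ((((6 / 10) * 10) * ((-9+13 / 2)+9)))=206 / 13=15.85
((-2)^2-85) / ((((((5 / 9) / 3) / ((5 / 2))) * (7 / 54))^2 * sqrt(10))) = -43046721 * sqrt(10) / 490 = -277807.52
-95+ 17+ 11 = -67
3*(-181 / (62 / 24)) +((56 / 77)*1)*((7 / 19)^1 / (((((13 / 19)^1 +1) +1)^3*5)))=-47538838684 / 226169955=-210.19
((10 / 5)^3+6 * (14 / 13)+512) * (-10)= -68440 / 13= -5264.62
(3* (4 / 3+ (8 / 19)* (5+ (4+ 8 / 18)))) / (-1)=-908 / 57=-15.93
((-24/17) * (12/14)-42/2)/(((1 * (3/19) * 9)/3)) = -16739/357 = -46.89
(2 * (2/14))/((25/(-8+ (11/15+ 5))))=-0.03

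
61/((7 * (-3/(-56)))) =488/3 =162.67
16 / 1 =16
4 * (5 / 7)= 20 / 7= 2.86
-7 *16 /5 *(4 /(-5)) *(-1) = -17.92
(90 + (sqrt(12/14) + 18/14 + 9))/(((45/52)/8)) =416 * sqrt(42)/315 + 32448/35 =935.64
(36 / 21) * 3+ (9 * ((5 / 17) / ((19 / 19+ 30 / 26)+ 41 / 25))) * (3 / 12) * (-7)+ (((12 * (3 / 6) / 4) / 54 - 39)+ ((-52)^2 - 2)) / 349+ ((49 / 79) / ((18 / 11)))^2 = 134563797063649 / 11505146372748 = 11.70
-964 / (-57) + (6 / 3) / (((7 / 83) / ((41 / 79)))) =921034 / 31521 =29.22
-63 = -63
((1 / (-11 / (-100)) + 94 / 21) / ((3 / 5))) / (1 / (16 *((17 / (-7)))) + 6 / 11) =852448 / 19593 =43.51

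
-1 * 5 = -5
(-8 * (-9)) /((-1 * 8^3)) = -0.14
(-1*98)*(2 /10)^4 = -98 /625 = -0.16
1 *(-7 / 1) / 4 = -1.75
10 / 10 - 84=-83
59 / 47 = 1.26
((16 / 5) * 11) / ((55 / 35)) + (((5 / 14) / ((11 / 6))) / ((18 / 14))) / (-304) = 1123559 / 50160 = 22.40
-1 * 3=-3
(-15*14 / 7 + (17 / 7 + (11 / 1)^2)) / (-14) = -327 / 49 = -6.67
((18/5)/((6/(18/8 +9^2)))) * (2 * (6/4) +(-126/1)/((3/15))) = -626373/20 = -31318.65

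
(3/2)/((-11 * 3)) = -1/22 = -0.05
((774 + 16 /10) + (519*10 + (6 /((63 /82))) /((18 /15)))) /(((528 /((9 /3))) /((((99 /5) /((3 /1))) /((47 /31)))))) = 29158817 /197400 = 147.71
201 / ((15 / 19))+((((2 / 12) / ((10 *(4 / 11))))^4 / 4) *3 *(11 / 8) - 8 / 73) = 657457950188723 / 2583429120000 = 254.49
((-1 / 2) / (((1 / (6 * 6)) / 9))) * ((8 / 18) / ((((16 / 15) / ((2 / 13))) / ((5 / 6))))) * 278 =-31275 / 13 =-2405.77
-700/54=-350/27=-12.96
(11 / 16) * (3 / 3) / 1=11 / 16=0.69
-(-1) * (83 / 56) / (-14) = -83 / 784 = -0.11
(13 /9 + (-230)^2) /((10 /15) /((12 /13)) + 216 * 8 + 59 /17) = 30.54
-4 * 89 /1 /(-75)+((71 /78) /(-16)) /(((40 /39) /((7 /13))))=1177313 /249600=4.72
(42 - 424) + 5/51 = -19477/51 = -381.90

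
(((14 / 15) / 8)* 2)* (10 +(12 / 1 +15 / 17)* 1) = 2723 / 510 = 5.34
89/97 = 0.92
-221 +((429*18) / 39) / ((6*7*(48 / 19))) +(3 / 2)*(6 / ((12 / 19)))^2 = -9381 / 112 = -83.76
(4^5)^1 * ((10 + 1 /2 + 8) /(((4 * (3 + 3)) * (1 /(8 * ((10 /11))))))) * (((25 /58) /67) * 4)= 9472000 /64119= 147.73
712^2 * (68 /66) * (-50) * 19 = -16374291200 /33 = -496190642.42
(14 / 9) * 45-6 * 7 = 28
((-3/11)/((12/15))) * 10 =-75/22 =-3.41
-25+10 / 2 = -20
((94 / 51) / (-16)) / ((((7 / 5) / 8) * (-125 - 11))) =235 / 48552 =0.00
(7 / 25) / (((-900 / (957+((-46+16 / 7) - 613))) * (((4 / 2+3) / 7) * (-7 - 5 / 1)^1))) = 7357 / 675000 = 0.01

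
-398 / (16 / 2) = -49.75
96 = 96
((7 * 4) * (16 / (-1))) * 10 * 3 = -13440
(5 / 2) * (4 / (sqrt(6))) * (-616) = -3080 * sqrt(6) / 3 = -2514.81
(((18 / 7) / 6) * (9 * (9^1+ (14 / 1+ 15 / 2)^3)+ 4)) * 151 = 324458079 / 56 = 5793894.27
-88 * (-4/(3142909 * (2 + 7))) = 32/2571471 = 0.00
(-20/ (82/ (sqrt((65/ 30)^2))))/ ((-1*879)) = 65/ 108117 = 0.00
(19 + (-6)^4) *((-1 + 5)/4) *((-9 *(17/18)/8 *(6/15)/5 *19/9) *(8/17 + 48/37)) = -694583/1665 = -417.17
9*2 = 18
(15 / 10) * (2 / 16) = 3 / 16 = 0.19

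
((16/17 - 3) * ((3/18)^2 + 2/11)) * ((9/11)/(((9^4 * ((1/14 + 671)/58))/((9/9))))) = -117943/25358940783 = -0.00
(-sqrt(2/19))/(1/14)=-14 * sqrt(38)/19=-4.54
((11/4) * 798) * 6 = 13167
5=5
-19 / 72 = -0.26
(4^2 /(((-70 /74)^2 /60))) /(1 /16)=17165.58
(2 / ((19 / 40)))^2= 6400 / 361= 17.73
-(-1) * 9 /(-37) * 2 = -18 /37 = -0.49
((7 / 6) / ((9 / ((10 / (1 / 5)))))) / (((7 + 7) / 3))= 25 / 18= 1.39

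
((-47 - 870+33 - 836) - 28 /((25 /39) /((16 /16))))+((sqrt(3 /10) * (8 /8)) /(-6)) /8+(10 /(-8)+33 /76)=-1764.51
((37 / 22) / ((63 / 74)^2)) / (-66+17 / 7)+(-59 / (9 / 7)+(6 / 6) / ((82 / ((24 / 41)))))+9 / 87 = -6198795165124 / 135301143285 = -45.81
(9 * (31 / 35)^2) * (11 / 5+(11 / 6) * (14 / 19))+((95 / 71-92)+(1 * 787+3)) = 5985517191 / 8262625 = 724.41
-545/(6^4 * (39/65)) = -2725/3888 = -0.70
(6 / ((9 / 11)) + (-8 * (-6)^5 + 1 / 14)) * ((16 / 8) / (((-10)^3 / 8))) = -2613047 / 2625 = -995.45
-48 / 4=-12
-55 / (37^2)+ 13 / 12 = 17137 / 16428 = 1.04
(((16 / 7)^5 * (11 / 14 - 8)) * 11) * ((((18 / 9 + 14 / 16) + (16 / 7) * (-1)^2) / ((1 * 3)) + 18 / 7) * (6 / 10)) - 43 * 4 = -7600659228 / 588245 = -12920.91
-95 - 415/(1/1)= -510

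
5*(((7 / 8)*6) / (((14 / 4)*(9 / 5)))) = 4.17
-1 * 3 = -3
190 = 190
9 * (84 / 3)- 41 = 211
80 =80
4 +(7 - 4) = 7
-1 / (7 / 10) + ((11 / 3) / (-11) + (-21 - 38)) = -1276 / 21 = -60.76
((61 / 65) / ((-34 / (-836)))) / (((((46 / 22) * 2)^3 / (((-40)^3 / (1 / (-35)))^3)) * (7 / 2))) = 2724583935180800000000000 / 2688907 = 1013268192310407165.44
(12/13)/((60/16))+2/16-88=-87.63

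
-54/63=-6/7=-0.86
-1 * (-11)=11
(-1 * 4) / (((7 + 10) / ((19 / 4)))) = -19 / 17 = -1.12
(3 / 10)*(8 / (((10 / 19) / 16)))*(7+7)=25536 / 25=1021.44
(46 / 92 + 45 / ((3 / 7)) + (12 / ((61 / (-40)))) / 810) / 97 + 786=251488633 / 319518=787.09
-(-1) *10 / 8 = 5 / 4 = 1.25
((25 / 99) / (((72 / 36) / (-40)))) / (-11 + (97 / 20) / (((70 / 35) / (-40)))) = 0.05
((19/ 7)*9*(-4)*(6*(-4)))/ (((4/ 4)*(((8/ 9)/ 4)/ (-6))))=-443232/ 7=-63318.86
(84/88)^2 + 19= 9637/484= 19.91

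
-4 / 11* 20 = -80 / 11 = -7.27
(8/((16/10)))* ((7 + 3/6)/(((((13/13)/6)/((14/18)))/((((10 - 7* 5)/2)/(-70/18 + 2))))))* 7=275625/34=8106.62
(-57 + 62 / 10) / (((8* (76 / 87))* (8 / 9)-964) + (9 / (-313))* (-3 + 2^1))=62250066 / 1173633385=0.05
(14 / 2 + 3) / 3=10 / 3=3.33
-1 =-1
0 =0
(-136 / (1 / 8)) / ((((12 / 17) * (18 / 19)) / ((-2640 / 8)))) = 4832080 / 9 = 536897.78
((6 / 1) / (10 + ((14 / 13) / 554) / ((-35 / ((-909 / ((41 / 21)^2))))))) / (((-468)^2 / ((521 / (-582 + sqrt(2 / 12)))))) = -117659485345 / 48042685600666926-1212984385 * sqrt(6) / 1729536681624009336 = -0.00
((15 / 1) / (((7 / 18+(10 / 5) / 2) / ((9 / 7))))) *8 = 3888 / 35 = 111.09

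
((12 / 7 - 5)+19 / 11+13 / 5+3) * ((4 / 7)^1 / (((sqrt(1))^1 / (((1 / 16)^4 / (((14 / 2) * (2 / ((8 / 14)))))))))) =389 / 270448640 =0.00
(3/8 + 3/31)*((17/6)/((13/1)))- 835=-414109/496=-834.90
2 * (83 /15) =166 /15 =11.07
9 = 9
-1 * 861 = -861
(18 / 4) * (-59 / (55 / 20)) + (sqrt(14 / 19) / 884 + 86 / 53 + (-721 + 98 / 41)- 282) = -26186515 / 23903 + sqrt(266) / 16796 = -1095.53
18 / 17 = 1.06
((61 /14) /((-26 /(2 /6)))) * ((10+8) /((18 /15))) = -305 /364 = -0.84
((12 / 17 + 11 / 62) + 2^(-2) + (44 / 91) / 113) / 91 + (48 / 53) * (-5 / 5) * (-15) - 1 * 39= -25.40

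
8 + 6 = 14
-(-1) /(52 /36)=9 /13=0.69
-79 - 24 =-103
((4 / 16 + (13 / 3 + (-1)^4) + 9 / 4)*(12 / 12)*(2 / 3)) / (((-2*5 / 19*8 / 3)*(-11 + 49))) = -47 / 480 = -0.10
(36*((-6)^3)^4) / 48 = 1632586752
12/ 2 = 6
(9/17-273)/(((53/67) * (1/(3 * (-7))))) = 6517224/901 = 7233.32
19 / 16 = 1.19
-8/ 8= -1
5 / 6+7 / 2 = 13 / 3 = 4.33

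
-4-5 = -9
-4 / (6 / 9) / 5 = -6 / 5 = -1.20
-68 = -68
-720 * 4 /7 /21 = -960 /49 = -19.59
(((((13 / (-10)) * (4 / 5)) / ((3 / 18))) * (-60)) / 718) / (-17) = -936 / 30515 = -0.03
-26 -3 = -29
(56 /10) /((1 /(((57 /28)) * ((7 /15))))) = 133 /25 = 5.32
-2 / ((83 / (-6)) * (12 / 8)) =0.10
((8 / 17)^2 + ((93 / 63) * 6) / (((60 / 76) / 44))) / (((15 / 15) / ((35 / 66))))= 261.90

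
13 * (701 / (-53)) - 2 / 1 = -9219 / 53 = -173.94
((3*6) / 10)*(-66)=-594 / 5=-118.80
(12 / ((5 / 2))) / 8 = 3 / 5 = 0.60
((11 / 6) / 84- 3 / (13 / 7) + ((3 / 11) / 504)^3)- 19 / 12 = -260646429107 / 82044458496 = -3.18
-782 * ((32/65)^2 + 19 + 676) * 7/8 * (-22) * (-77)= -6809592920361/8450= -805868984.66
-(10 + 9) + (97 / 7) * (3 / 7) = -640 / 49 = -13.06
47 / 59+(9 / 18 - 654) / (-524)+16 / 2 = 621025 / 61832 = 10.04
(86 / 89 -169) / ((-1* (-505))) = -2991 / 8989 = -0.33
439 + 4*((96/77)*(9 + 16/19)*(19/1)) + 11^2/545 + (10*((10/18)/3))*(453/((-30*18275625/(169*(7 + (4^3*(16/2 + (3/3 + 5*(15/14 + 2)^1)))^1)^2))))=388877199253709/527094610875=737.77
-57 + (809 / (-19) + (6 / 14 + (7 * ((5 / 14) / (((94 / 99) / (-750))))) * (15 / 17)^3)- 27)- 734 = -136154858675 / 61422326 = -2216.70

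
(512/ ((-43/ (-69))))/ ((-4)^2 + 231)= 35328/ 10621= 3.33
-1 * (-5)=5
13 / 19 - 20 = -367 / 19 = -19.32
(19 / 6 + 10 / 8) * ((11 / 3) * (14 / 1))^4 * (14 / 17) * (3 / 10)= 52167112844 / 6885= 7576922.71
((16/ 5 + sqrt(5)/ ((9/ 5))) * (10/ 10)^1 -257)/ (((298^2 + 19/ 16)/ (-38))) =771552/ 7104415 -3040 * sqrt(5)/ 12787947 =0.11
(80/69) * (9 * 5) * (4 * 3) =14400/23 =626.09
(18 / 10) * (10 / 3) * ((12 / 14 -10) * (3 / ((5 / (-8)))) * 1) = 9216 / 35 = 263.31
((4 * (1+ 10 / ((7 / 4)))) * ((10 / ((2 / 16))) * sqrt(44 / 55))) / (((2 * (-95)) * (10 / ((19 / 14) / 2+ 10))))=-112424 * sqrt(5) / 23275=-10.80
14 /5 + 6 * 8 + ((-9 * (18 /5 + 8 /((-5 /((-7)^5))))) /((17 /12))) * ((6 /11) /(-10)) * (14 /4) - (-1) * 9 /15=152733811 /4675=32670.33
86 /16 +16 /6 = 8.04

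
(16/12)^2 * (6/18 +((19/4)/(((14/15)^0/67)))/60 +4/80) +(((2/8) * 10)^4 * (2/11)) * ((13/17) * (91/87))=6166069/390456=15.79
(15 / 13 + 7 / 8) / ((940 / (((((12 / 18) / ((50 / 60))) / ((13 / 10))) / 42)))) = 211 / 6672120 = 0.00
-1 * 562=-562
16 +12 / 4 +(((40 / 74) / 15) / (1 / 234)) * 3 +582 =626.30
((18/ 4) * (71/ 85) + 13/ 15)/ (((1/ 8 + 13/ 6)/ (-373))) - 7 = -3552353/ 4675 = -759.86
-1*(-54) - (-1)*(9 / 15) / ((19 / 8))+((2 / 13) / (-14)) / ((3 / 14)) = 200816 / 3705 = 54.20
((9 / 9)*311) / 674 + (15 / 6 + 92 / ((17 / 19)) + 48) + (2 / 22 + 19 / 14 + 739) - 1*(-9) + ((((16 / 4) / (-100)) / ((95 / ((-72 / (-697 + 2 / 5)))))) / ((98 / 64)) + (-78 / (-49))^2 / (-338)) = 50245181400940753 / 55628613775350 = 903.23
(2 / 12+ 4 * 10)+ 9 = 295 / 6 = 49.17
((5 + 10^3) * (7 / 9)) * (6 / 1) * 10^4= 46900000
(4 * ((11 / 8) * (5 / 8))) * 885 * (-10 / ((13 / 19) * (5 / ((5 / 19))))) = -243375 / 104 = -2340.14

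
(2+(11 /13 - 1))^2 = 576 /169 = 3.41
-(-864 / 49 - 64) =4000 / 49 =81.63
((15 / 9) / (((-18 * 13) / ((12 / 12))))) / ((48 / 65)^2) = -1625 / 124416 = -0.01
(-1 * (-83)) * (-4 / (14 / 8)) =-1328 / 7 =-189.71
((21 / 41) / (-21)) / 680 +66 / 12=5.50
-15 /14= -1.07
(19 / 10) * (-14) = -133 / 5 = -26.60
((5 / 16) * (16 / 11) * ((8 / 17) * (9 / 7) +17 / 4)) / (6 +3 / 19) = 219545 / 612612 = 0.36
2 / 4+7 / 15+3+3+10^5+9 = 3000479 / 30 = 100015.97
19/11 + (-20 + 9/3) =-168/11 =-15.27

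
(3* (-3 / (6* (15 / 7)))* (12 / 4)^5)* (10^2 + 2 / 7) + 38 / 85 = -1449943 / 85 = -17058.15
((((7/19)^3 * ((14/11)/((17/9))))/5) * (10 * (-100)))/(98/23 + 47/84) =-16699435200/11945161129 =-1.40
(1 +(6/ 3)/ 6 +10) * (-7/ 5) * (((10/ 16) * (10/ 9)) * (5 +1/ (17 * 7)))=-1490/ 27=-55.19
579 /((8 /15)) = 8685 /8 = 1085.62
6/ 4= 3/ 2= 1.50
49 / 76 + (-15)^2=17149 / 76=225.64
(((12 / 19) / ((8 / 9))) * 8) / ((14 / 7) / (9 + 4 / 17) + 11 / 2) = 33912 / 34105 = 0.99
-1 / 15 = -0.07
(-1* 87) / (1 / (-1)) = 87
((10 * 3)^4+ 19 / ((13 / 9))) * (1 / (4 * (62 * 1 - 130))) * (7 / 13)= -73711197 / 45968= -1603.53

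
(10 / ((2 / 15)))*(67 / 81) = 62.04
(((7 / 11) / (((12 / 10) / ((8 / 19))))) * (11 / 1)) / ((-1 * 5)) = -28 / 57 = -0.49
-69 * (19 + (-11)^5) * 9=100000872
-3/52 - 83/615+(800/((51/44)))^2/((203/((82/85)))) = 216595495143263/95684703660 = 2263.64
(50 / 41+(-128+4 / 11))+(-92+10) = -208.42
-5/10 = -1/2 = -0.50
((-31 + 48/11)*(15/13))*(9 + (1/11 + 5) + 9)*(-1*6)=6697980/1573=4258.09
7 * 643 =4501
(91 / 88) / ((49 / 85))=1105 / 616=1.79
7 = 7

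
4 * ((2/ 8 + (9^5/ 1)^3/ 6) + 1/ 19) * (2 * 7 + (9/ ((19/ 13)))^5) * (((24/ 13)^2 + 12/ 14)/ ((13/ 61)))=17627572348389450267798795978066/ 723518603899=24363675313109407583.97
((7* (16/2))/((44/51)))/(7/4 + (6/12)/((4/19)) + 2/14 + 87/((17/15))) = 679728/848573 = 0.80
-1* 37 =-37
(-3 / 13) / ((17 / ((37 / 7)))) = -111 / 1547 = -0.07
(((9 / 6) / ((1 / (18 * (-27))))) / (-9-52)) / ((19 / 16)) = 11664 / 1159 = 10.06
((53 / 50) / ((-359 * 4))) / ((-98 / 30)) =159 / 703640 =0.00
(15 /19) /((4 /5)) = 75 /76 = 0.99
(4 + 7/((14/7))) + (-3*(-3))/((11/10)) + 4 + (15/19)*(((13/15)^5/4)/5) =4169002973/211612500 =19.70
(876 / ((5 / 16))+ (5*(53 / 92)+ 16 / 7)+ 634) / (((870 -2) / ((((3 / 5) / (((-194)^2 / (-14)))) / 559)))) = -33253257 / 21000654656800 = -0.00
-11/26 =-0.42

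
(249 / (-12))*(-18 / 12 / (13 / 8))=249 / 13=19.15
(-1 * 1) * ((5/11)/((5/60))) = -60/11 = -5.45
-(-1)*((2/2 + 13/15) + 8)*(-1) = -148/15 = -9.87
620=620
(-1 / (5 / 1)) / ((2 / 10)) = -1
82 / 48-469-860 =-1327.29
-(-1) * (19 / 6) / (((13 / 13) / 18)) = 57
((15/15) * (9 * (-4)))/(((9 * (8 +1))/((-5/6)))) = 10/27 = 0.37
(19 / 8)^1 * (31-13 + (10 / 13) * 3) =627 / 13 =48.23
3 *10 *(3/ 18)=5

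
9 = 9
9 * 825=7425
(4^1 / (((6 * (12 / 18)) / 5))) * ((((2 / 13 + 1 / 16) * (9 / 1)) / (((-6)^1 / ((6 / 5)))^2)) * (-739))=-59859 / 208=-287.78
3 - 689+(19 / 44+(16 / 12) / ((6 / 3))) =-90407 / 132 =-684.90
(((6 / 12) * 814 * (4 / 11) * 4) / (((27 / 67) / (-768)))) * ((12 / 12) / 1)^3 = -10153984 / 9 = -1128220.44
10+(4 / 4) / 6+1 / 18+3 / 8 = 763 / 72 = 10.60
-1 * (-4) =4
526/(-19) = -526/19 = -27.68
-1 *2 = -2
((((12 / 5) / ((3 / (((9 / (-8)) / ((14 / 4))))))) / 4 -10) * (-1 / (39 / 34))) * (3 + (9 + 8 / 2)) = 191624 / 1365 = 140.38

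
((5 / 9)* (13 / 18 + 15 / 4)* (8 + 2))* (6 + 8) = 28175 / 81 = 347.84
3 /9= 1 /3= 0.33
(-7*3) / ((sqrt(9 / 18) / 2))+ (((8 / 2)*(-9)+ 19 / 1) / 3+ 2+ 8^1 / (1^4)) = 13 / 3 - 42*sqrt(2) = -55.06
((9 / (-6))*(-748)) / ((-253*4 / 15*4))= -765 / 184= -4.16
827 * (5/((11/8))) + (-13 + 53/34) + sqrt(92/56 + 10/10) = 2997.46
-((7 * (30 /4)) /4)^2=-11025 /64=-172.27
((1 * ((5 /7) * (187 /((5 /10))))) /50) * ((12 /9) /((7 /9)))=2244 /245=9.16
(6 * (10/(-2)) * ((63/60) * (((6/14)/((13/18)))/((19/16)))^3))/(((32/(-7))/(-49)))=-634894848/15069223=-42.13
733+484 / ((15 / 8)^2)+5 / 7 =1372432 / 1575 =871.39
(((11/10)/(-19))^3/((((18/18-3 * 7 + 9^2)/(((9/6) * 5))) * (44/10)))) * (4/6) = -121/33471920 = -0.00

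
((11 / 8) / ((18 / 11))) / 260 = 121 / 37440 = 0.00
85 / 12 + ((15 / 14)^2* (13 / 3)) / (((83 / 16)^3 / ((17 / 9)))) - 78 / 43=77152860997 / 14457062508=5.34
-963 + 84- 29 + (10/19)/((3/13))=-51626/57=-905.72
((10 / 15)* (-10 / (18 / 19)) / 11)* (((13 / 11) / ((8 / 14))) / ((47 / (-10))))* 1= 43225 / 153549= 0.28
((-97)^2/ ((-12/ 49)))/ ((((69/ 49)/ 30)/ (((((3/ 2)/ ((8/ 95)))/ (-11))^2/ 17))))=-3058257843375/ 24223232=-126253.09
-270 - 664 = -934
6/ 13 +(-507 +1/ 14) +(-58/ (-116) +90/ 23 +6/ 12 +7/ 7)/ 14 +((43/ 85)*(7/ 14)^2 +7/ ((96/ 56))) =-267836797/ 533715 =-501.83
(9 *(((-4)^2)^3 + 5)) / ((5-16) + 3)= -36909 / 8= -4613.62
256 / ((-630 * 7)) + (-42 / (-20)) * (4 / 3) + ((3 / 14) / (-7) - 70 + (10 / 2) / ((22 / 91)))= -1130449 / 24255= -46.61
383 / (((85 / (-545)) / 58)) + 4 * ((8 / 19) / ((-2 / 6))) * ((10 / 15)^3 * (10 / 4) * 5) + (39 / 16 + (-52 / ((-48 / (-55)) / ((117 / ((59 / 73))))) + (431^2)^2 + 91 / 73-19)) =6912689743760545435 / 200327184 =34506998030.58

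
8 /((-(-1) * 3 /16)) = 128 /3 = 42.67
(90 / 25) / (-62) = -9 / 155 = -0.06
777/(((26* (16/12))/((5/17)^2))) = 58275/30056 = 1.94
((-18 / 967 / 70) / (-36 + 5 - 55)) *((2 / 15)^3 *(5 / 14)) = 2 / 764050875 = 0.00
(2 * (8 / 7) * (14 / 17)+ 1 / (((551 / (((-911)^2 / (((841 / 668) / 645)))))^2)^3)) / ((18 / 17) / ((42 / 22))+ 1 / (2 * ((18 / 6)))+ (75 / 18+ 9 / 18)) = 1492573745646399997894628298987446963010730745025696076245321021819434304 / 38089717724866654108319554945759312327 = 39185739217804225805188320000000000.00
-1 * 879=-879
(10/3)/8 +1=17/12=1.42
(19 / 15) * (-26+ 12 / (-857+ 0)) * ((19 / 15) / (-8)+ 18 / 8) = -53160043 / 771300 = -68.92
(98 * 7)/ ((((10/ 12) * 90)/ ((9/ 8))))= 1029/ 100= 10.29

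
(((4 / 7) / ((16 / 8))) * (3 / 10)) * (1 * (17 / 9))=17 / 105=0.16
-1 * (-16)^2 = -256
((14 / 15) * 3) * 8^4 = 57344 / 5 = 11468.80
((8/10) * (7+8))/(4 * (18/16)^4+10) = 12288/16801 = 0.73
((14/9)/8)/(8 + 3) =7/396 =0.02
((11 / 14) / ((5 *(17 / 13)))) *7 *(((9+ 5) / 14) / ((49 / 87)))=12441 / 8330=1.49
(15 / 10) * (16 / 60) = 2 / 5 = 0.40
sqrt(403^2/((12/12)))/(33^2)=0.37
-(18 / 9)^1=-2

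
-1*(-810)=810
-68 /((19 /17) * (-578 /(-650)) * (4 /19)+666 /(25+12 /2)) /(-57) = 342550 /6228903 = 0.05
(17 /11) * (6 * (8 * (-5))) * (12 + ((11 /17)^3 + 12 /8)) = -16237560 /3179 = -5107.76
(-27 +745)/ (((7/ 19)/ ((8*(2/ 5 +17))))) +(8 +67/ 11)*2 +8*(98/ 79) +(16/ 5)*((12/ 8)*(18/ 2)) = 8253481926/ 30415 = 271362.22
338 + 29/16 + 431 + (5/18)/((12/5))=333041/432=770.93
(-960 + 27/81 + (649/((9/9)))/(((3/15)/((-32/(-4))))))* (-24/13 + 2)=150002/39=3846.21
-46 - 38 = -84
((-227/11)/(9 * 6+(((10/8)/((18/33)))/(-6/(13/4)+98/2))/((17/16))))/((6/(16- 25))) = 21290103/37171904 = 0.57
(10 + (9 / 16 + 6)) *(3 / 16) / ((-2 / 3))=-2385 / 512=-4.66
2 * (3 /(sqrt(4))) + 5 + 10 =18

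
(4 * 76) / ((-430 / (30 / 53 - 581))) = 4675976 / 11395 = 410.35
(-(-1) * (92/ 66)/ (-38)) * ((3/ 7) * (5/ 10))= -23/ 2926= -0.01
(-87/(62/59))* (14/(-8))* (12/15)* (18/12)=173.86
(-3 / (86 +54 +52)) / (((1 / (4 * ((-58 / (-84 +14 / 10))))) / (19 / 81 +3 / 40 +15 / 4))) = -54491 / 305856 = -0.18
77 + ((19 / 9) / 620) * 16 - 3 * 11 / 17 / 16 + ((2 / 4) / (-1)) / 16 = 58359319 / 758880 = 76.90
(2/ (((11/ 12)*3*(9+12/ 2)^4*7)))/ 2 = 4/ 3898125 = 0.00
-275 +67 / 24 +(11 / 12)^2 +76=-195.37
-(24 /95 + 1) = -1.25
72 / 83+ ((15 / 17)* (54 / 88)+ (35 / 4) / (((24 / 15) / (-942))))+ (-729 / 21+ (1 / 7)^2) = -63091629709 / 12168464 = -5184.85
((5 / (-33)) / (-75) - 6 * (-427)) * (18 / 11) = 4192.37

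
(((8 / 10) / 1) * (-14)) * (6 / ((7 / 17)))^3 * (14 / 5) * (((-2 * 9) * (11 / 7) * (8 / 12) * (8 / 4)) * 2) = 8965085184 / 1225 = 7318436.88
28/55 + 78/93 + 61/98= 329209/167090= 1.97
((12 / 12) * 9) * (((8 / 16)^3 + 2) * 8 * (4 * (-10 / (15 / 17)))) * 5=-34680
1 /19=0.05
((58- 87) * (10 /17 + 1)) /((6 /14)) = -1827 /17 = -107.47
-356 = -356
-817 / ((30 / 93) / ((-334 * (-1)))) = -4229609 / 5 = -845921.80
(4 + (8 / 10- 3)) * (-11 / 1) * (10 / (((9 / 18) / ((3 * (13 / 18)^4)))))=-314171 / 972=-323.22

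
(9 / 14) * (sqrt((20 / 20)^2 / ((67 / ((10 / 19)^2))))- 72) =-324 / 7+45 * sqrt(67) / 8911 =-46.24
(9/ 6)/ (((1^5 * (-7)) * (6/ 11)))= -0.39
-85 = -85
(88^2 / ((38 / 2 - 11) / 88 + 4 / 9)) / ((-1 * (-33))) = 23232 / 53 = 438.34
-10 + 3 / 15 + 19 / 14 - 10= -1291 / 70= -18.44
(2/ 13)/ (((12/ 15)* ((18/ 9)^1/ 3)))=15/ 52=0.29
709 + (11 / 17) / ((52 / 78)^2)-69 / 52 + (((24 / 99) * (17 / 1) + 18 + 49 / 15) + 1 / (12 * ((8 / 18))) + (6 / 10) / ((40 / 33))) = 2144723509 / 2917200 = 735.20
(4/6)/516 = 1/774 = 0.00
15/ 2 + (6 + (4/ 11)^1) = 305/ 22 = 13.86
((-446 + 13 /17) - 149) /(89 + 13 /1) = -5051 /867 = -5.83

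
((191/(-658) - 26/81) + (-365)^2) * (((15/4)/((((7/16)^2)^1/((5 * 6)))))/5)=2272189910720/145089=15660662.84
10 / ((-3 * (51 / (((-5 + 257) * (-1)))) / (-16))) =-4480 / 17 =-263.53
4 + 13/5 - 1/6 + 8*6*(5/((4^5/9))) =8201/960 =8.54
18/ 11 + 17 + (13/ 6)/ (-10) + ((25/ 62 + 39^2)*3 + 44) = 94660837/ 20460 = 4626.63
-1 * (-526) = 526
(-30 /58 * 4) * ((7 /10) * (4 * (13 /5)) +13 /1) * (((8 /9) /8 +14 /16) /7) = -11999 /2030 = -5.91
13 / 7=1.86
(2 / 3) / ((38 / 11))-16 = -901 / 57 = -15.81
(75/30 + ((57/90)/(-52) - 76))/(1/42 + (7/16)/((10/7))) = -3211012/14417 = -222.72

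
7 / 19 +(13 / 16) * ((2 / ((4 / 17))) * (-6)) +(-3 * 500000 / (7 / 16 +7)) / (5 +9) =-3658400005 / 253232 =-14446.83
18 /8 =2.25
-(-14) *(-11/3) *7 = -1078/3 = -359.33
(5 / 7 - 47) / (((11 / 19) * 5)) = -6156 / 385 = -15.99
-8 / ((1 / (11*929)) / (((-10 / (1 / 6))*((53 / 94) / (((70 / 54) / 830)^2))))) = 2611194455200320 / 2303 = 1133823037429.58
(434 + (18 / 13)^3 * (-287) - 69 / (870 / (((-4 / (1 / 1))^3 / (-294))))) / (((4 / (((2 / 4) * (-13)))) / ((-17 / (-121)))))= 11864226271 / 158498340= 74.85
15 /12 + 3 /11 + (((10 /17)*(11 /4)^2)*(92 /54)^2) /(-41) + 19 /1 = 451785049 /22356972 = 20.21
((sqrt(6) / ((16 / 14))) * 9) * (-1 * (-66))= 2079 * sqrt(6) / 4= 1273.12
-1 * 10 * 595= -5950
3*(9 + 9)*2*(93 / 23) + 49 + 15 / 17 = 486.58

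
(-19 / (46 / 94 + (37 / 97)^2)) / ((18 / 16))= -33608948 / 1263375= -26.60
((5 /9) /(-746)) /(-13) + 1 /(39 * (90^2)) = 7123 /117830700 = 0.00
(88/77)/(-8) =-1/7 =-0.14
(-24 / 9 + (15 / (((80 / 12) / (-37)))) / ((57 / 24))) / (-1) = 2150 / 57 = 37.72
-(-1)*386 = 386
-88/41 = -2.15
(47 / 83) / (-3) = -47 / 249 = -0.19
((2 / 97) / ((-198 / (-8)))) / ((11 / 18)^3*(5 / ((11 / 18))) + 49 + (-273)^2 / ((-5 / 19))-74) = -1440 / 489580144933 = -0.00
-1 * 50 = -50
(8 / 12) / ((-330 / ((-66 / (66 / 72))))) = 0.15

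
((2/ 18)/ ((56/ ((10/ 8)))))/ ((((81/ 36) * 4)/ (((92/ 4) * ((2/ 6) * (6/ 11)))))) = 115/ 99792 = 0.00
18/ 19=0.95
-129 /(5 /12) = -1548 /5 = -309.60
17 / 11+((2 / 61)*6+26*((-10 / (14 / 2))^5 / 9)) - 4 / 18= -1590328547 / 101497473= -15.67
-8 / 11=-0.73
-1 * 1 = -1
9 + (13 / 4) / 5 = 193 / 20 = 9.65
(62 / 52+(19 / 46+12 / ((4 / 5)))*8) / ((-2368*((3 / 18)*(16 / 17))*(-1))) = 3796899 / 11328512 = 0.34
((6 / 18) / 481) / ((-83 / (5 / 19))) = -5 / 2275611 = -0.00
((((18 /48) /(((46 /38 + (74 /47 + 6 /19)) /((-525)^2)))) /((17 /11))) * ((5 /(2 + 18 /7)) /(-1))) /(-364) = 13537321875 /208878592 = 64.81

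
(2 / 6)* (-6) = -2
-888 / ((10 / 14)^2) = -43512 / 25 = -1740.48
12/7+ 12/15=88/35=2.51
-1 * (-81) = 81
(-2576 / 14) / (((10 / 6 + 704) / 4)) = -2208 / 2117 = -1.04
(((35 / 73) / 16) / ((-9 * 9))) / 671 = -35 / 63481968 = -0.00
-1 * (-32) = 32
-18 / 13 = -1.38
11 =11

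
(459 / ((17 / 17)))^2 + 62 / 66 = 6952504 / 33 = 210681.94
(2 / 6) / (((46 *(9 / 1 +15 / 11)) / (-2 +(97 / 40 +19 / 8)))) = 77 / 39330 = 0.00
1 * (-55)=-55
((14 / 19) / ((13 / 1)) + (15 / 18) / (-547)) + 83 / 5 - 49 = -131102383 / 4053270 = -32.34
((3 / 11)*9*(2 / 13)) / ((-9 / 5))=-30 / 143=-0.21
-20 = -20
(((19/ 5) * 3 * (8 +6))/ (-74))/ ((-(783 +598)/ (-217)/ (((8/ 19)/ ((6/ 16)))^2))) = -6221824/ 14562645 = -0.43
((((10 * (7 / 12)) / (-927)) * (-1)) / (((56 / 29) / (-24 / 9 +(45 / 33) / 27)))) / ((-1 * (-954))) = -37555 / 4202469216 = -0.00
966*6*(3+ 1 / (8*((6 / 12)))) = 18837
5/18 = 0.28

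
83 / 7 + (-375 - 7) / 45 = 3.37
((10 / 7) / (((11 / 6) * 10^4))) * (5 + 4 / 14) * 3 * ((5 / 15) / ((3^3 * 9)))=37 / 21829500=0.00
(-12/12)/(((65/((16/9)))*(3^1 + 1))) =-0.01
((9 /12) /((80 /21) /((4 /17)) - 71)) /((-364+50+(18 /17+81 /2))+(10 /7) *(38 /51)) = 22491 /446042426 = 0.00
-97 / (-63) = 97 / 63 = 1.54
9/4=2.25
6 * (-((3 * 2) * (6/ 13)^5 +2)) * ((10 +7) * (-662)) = 53292776808/ 371293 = 143532.94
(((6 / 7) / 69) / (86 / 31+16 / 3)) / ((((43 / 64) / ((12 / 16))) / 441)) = 281232 / 372853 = 0.75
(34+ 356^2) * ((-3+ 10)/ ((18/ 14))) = 6211730/ 9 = 690192.22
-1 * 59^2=-3481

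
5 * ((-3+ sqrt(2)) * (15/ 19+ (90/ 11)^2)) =-2335725/ 2299+ 778575 * sqrt(2)/ 2299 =-537.04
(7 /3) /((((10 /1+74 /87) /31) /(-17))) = -106981 /944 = -113.33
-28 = -28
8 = 8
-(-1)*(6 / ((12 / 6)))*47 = 141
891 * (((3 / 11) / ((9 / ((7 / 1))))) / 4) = 47.25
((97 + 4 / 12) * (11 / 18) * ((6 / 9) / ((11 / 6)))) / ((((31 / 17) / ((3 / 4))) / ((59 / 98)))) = 73219 / 13671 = 5.36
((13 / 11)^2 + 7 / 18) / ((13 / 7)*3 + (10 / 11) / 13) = 353899 / 1118106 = 0.32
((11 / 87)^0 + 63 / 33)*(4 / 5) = 128 / 55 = 2.33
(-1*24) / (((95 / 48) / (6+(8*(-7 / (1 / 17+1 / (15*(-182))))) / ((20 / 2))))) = 14770944 / 13565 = 1088.90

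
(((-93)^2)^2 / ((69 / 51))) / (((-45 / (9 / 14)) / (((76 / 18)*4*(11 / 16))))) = -29531431017 / 3220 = -9171251.87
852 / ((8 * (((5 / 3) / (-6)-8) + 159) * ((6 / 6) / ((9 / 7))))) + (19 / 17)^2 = 11841868 / 5488399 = 2.16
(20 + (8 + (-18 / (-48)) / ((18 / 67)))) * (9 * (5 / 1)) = 21165 / 16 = 1322.81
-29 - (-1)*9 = -20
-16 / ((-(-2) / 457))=-3656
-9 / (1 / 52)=-468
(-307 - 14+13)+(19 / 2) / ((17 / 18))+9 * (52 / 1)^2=408647 / 17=24038.06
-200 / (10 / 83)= -1660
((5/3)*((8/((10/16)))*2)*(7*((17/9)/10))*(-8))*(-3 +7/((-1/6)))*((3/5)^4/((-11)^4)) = 0.18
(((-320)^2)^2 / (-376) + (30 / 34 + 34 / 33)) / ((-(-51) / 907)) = -666929679699083 / 1344717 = -495962852.93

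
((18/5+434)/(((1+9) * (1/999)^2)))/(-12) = -181968849/50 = -3639376.98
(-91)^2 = 8281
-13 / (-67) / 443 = 13 / 29681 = 0.00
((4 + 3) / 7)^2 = 1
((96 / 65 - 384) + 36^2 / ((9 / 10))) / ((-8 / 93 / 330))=-4056745.85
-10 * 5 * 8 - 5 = -405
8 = 8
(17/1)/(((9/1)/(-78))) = -442/3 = -147.33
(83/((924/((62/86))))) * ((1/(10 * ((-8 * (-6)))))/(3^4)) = 2573/1544780160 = 0.00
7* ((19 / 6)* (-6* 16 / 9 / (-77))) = 304 / 99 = 3.07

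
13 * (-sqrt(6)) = -13 * sqrt(6) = -31.84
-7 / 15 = -0.47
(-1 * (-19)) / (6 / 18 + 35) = 57 / 106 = 0.54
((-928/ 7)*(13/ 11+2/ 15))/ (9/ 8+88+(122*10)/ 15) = -230144/ 225005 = -1.02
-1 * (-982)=982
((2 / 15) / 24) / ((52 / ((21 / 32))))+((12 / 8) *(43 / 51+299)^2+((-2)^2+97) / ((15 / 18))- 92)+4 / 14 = 1816283452063 / 13465088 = 134888.35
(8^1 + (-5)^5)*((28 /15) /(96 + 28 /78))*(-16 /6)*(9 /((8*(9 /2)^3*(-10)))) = -756392 /3804975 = -0.20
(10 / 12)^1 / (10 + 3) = 5 / 78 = 0.06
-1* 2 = -2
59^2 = 3481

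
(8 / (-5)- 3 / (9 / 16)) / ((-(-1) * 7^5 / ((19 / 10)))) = -988 / 1260525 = -0.00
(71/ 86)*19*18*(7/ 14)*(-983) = -11934603/ 86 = -138774.45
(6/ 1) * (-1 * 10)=-60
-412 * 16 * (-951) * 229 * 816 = 1171448921088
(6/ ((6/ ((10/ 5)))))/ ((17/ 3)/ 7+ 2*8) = 42/ 353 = 0.12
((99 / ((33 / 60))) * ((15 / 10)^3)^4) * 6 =140126.04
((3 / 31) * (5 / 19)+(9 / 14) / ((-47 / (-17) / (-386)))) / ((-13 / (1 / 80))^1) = 8693823 / 100766120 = 0.09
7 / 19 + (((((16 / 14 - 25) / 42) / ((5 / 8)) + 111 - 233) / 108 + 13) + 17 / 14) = 5069377 / 377055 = 13.44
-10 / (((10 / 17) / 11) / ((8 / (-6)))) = 748 / 3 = 249.33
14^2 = 196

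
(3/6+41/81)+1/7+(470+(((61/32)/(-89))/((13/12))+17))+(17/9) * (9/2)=2606385839/5248152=496.63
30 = 30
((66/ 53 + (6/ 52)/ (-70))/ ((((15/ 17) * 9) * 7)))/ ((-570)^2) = 25177/ 365631630000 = 0.00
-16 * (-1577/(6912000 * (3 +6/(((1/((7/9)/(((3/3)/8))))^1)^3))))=14193/5631376000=0.00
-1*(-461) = 461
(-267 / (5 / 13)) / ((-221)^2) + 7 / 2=3.49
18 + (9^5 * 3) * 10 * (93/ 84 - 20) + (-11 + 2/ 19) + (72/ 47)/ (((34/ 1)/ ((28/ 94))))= -334316355769971/ 9989098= -33468122.52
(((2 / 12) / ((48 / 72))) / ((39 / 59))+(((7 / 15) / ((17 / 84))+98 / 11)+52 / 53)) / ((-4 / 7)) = -680446991 / 30922320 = -22.01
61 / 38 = 1.61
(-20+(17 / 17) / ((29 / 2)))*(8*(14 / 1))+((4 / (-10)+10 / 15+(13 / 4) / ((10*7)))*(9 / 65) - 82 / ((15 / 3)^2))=-1179903503 / 527800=-2235.51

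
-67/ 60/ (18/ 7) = -469/ 1080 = -0.43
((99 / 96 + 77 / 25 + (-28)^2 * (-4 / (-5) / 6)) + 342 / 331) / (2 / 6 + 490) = 87128057 / 389520800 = 0.22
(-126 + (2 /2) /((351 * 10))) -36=-568619 /3510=-162.00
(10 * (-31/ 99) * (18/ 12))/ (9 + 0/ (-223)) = -155/ 297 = -0.52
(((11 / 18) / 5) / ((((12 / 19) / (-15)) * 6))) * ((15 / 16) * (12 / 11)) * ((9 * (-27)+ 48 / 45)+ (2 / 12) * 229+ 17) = 106457 / 1152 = 92.41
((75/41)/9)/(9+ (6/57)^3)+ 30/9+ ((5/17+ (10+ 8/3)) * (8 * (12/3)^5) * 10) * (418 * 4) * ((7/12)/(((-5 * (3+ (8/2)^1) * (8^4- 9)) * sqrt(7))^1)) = 25484465/7593897- 4526866432 * sqrt(7)/4377177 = -2732.87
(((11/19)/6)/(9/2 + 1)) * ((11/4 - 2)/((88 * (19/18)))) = 9/63536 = 0.00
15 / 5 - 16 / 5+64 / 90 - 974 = -43807 / 45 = -973.49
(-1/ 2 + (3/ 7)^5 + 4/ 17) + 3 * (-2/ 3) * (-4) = 4428503/ 571438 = 7.75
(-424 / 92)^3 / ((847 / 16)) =-19056256 / 10305449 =-1.85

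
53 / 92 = 0.58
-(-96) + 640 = 736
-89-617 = -706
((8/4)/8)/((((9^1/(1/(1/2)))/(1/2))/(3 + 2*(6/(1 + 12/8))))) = 13/60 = 0.22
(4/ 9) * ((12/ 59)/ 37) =16/ 6549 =0.00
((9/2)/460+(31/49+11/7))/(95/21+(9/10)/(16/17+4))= 299403/636433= 0.47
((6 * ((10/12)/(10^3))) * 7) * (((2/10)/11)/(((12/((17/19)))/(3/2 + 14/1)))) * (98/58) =180761/145464000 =0.00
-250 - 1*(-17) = -233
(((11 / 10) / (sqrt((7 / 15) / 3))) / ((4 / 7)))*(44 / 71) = 363*sqrt(35) / 710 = 3.02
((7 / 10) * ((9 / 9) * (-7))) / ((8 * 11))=-49 / 880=-0.06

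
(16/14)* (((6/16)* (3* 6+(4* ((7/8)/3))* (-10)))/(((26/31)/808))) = 237956/91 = 2614.90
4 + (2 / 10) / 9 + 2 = 271 / 45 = 6.02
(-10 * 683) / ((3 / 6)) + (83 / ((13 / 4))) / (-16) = -710403 / 52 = -13661.60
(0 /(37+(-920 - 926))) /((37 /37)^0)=0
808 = 808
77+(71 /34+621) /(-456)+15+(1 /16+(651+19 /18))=113641 /153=742.75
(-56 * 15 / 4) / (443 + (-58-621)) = 105 / 118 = 0.89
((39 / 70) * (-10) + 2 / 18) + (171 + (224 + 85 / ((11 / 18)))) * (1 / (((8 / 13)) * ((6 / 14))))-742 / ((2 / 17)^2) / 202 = 982276619 / 559944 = 1754.24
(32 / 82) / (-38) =-8 / 779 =-0.01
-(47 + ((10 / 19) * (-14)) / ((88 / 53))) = -42.56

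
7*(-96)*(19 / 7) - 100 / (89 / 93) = -171636 / 89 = -1928.49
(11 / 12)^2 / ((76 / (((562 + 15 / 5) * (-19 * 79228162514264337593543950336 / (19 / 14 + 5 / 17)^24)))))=-92337985873522853575442030923008721167075823576167461502719583886897906176842062480015360 / 1658302358660960276209533984925331156446924438850701537752254409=-55682237555329524810882860.00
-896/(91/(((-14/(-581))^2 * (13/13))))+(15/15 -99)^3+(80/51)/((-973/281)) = -941192.46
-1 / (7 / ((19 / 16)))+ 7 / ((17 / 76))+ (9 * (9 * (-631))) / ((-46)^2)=7020233 / 1007216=6.97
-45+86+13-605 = -551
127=127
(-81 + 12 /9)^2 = 57121 /9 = 6346.78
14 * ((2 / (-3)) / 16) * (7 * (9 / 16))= -147 / 64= -2.30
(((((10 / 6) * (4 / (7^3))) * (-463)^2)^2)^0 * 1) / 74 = 1 / 74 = 0.01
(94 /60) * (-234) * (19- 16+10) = -23829 /5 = -4765.80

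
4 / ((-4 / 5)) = -5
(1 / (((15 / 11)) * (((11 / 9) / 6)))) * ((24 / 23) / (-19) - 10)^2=347530248 / 954845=363.97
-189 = -189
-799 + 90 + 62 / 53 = -37515 / 53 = -707.83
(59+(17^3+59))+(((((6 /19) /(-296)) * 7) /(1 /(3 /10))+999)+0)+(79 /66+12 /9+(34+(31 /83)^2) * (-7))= 37036532421109 /6392716440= 5793.55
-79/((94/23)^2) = -41791/8836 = -4.73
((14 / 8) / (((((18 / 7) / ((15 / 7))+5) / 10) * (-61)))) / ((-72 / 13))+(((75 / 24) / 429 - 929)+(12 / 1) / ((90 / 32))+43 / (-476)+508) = -416.81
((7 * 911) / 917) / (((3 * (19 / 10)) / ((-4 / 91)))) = -36440 / 679497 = -0.05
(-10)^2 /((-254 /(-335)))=16750 /127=131.89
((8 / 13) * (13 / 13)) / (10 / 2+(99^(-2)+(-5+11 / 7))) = 274428 / 700817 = 0.39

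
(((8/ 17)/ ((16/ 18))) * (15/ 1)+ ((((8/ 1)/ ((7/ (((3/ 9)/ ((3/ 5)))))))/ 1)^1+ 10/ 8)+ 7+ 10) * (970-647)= 2183537/ 252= 8664.83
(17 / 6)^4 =83521 / 1296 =64.45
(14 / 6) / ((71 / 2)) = 14 / 213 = 0.07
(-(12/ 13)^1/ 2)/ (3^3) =-2/ 117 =-0.02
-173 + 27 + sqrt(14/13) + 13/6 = -863/6 + sqrt(182)/13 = -142.80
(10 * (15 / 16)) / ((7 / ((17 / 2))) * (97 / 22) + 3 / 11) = 2805 / 1168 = 2.40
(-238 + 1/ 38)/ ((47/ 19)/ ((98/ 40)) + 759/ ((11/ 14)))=-443107/ 1800572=-0.25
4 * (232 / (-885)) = -928 / 885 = -1.05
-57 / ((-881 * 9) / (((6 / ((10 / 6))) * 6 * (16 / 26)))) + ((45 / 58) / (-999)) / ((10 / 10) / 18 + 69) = 7297360833 / 76376563835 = 0.10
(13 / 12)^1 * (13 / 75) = 169 / 900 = 0.19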